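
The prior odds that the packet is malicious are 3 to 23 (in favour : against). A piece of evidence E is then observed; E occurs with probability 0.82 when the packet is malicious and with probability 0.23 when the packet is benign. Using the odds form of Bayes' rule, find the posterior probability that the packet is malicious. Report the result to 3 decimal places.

Prior odds = 3/23 = 0.13043.
Likelihood ratio for E = 0.82/0.23 = 3.5652.
Posterior odds = prior odds × LR = 0.46503.
Posterior probability = odds/(1+odds) = 0.46503/1.4650 = 0.317.

Posterior probability ≈ 0.317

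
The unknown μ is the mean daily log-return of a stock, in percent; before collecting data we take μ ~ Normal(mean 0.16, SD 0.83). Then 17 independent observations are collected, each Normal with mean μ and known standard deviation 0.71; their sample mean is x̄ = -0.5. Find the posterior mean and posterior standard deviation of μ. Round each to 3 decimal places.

Prior precision 1/τ₀² = 1/0.83² = 1.45159; data precision n/σ² = 17/0.71² = 33.7235.
Posterior precision = 1.45159 + 33.7235 = 35.1751, giving posterior SD = 1/√35.1751 = 0.169.
Posterior mean = (1.45159·0.16 + 33.7235·-0.5) / 35.1751 = -0.473.

Posterior mean ≈ -0.473; posterior SD ≈ 0.169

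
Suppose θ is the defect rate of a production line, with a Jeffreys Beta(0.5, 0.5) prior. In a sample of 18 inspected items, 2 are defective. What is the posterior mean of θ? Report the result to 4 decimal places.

Posterior mean ≈ 0.1316

Observing 2 successes and 16 failures updates Beta(0.5, 0.5) by adding the success and failure counts to the two shape parameters: α = 0.5+2 = 2.5, β = 0.5+16 = 16.5.
Posterior mean = α/(α+β) = 2.5/19 = 0.1316.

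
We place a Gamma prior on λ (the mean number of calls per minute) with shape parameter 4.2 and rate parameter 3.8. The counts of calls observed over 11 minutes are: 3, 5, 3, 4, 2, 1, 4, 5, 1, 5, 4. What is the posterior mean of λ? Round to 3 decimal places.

The Poisson likelihood adds the total count to the shape and the number of exposure periods to the rate. Here ∑xᵢ = 37 and n = 11, so shape 4.2→41.2 and rate 3.8→14.8.
Posterior mean = shape/rate = 41.2/14.8 = 2.784.

Posterior mean ≈ 2.784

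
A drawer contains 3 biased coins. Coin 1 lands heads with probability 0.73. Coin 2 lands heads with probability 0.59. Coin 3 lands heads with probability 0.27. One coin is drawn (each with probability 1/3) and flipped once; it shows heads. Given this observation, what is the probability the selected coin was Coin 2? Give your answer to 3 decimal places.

Posterior probability ≈ 0.371

Tabulate prior·likelihood by source: [1] prior 0.333333, lik 0.73, product 0.2433; [2] prior 0.333333, lik 0.59, product 0.1967; [3] prior 0.333333, lik 0.27, product 0.09000.
Normalizing constant = 0.53000; the posterior for Coin 2 is its product over the sum, 0.1967/0.53000 = 0.371.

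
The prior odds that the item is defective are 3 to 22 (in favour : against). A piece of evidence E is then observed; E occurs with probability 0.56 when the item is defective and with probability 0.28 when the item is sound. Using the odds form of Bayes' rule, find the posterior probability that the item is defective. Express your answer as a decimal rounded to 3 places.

Posterior probability ≈ 0.214

Prior odds = 3/22 = 0.13636. In log-odds, ln(0.13636) = -1.9924.
Add log likelihood ratio: ln(2.0000) = 0.69315.
Posterior log-odds = -1.2993, so posterior odds = exp(-1.2993) = 0.27273. Converting, P(H|E) = 0.27273/1.2727 = 0.214.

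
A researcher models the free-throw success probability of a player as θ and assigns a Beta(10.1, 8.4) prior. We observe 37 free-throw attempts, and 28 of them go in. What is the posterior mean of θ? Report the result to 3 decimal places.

The binomial likelihood is conjugate to the Beta prior: with 28 successes and 9 failures, the posterior is Beta(10.1+28, 8.4+9) = Beta(38.1, 17.4).
E[θ | data] = 38.1/(38.1+17.4) = 0.686.

Posterior mean ≈ 0.686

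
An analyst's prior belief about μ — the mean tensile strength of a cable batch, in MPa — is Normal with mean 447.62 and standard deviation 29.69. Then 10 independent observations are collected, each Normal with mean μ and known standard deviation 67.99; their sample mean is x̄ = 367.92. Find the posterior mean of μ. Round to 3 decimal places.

Posterior mean ≈ 395.337

Prior precision 1/τ₀² = 1/29.69² = 0.00113443; data precision n/σ² = 10/67.99² = 0.00216327.
Posterior precision = 0.00113443 + 0.00216327 = 0.00329770.
Posterior mean = (0.00113443·447.62 + 0.00216327·367.92) / 0.00329770 = 395.337.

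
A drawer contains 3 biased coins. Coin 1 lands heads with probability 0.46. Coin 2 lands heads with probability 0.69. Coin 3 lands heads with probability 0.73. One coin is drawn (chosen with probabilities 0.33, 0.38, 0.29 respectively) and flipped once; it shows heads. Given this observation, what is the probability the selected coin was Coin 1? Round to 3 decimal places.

Tabulate prior·likelihood by source: [1] prior 0.33, lik 0.46, product 0.1518; [2] prior 0.38, lik 0.69, product 0.2622; [3] prior 0.29, lik 0.73, product 0.2117.
Normalizing constant = 0.62570; the posterior for Coin 1 is its product over the sum, 0.1518/0.62570 = 0.243.

Posterior probability ≈ 0.243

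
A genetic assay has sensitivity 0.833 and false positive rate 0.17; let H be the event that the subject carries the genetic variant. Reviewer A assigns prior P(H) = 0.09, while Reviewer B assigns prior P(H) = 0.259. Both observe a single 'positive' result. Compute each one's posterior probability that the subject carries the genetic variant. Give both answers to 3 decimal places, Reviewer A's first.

The likelihood ratio for a 'positive' result is 0.833/0.17 = 4.9000.
Reviewer A: prior odds 0.09/0.91 = 0.098901; posterior odds 0.48462; posterior probability 0.326.
Reviewer B: prior odds 0.259/0.741 = 0.34953; posterior odds 1.7127; posterior probability 0.631.

Reviewer A: 0.326; Reviewer B: 0.631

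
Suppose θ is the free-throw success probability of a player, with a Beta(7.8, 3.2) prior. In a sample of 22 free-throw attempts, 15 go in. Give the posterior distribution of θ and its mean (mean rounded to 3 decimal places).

The binomial likelihood is conjugate to the Beta prior: with 15 successes and 7 failures, the posterior is Beta(7.8+15, 3.2+7) = Beta(22.8, 10.2).
E[θ | data] = 22.8/(22.8+10.2) = 0.691.

Posterior: Beta(22.8, 10.2); mean ≈ 0.691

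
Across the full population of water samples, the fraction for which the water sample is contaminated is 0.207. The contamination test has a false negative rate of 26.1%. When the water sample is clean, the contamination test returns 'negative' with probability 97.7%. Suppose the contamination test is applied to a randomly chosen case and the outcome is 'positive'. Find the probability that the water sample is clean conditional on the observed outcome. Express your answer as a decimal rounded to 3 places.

Let H be the event that the water sample is contaminated. P(H) = 0.207, so P(¬H) = 0.793. With E the 'positive' result, P(E|H) = 0.739 and P(E|¬H) = 0.023.
P(E) = 0.739·0.207 + 0.023·0.793 = 0.15297 + 0.018239 = 0.17121.
By Bayes' theorem, P(H|E) = 0.15297 / 0.17121 = 0.893. Hence P(¬H|E) = 1 − 0.893 = 0.107.

P(¬H | E) ≈ 0.107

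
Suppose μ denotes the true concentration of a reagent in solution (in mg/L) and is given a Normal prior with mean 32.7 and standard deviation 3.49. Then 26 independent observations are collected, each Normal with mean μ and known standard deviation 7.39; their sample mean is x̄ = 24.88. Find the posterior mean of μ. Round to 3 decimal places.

Posterior mean ≈ 26.030

With known σ, the Normal prior is conjugate. Weight on the data is w = (n/σ²)/(n/σ² + 1/τ₀²) = 0.476085/(0.476085+0.0821011) = 0.85291.
Posterior mean = w·x̄ + (1−w)·μ₀ = 0.85291·24.88 + 0.14709·32.7 = 26.030.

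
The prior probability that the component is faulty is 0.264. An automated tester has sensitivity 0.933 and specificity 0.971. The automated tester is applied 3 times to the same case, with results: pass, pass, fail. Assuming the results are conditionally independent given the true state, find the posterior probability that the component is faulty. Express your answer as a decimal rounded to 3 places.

With H the event that the component is faulty, the joint likelihood of the observed sequence is P(data|H) = 0.067·0.067·0.933 = 0.0041882 and P(data|¬H) = 0.971·0.971·0.029 = 0.027342.
Bayes: P(H|data) = 0.264·0.0041882 / (0.264·0.0041882 + 0.736·0.027342) = 0.0011057/0.021230 = 0.0521.

Posterior P(H) ≈ 0.052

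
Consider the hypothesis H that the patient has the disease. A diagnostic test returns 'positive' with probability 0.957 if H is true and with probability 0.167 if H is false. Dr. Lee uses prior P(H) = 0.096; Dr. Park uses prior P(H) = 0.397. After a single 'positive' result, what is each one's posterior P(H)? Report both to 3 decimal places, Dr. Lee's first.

Dr. Lee: 0.378; Dr. Park: 0.790

The likelihood ratio for a 'positive' result is 0.957/0.167 = 5.7305.
Dr. Lee: prior odds 0.096/0.904 = 0.10619; posterior odds 0.60855; posterior probability 0.378.
Dr. Park: prior odds 0.397/0.603 = 0.65837; posterior odds 3.7728; posterior probability 0.790.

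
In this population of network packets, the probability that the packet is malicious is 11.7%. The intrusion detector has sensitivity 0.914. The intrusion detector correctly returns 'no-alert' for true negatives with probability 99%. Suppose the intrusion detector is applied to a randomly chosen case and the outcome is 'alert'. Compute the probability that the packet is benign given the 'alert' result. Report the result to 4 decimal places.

Let H be the event that the packet is malicious. P(H) = 0.117, so P(¬H) = 0.883. With E the 'alert' result, P(E|H) = 0.914 and P(E|¬H) = 0.01.
P(E) = 0.914·0.117 + 0.01·0.883 = 0.10694 + 0.0088300 = 0.11577.
By Bayes' theorem, P(H|E) = 0.10694 / 0.11577 = 0.9237. Hence P(¬H|E) = 1 − 0.9237 = 0.0763.

P(¬H | E) ≈ 0.0763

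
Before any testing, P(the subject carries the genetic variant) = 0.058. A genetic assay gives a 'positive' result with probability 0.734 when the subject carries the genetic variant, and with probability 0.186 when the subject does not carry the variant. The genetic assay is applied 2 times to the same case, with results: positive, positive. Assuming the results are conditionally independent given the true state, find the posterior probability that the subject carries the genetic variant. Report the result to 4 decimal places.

Let H be the event that the subject carries the genetic variant; start with P(H) = 0.058. P('positive'|H) = 0.734, P('positive'|¬H) = 0.186.
Update on result 1 ('positive'): P(H) ← 0.734·0.0580 / (0.734·0.0580 + 0.186·0.9420) = 0.042572/0.21778 = 0.1955.
Update on result 2 ('positive'): P(H) ← 0.734·0.1955 / (0.734·0.1955 + 0.186·0.8045) = 0.14348/0.29312 = 0.4895.

Posterior P(H) ≈ 0.4895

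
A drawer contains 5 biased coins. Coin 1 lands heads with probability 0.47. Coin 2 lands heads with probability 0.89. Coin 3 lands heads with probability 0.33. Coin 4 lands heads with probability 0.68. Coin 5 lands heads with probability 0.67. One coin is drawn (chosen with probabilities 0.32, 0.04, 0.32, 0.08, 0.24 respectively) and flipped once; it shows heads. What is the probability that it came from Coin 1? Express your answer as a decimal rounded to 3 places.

P(heads|C1) = 0.47; P(heads|C2) = 0.89; P(heads|C3) = 0.33; P(heads|C4) = 0.68; P(heads|C5) = 0.67.
Prior × likelihood for each source: 0.32·0.47=0.1504, 0.04·0.89=0.03560, 0.32·0.33=0.1056, 0.08·0.68=0.05440, 0.24·0.67=0.1608. Summing gives P(heads) = 0.50680.
P(Coin 1 | heads) = 0.1504 / 0.50680 = 0.297.

Posterior probability ≈ 0.297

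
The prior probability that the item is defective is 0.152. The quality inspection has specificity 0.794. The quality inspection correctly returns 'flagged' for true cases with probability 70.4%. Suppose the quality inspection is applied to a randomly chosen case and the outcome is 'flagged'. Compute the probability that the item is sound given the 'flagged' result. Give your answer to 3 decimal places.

Let H be the event that the item is defective. P(H) = 0.152, so P(¬H) = 0.848. With E the 'flagged' result, P(E|H) = 0.704 and P(E|¬H) = 0.206.
P(E) = 0.704·0.152 + 0.206·0.848 = 0.10701 + 0.17469 = 0.28170.
By Bayes' theorem, P(H|E) = 0.10701 / 0.28170 = 0.380. Hence P(¬H|E) = 1 − 0.380 = 0.620.

P(¬H | E) ≈ 0.620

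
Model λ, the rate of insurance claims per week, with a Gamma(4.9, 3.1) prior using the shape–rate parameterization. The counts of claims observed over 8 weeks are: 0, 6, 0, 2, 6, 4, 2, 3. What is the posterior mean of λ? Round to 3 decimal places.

Posterior mean ≈ 2.514

The Poisson likelihood adds the total count to the shape and the number of exposure periods to the rate. Here ∑xᵢ = 23 and n = 8, so shape 4.9→27.9 and rate 3.1→11.1.
Posterior mean = shape/rate = 27.9/11.1 = 2.514.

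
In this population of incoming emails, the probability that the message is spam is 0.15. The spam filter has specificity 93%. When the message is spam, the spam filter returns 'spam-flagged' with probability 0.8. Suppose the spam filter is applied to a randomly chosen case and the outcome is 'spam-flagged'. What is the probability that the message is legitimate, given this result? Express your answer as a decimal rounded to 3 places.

P(¬H | E) ≈ 0.331

Write H for 'the message is spam'. Prior odds H:¬H = 0.15/0.85 = 0.17647. For the 'spam-flagged' outcome, the likelihood ratio is 0.8/0.07 = 11.429.
Posterior odds = 0.17647 × 11.429 = 2.0168, so P(H|E) = 2.0168/(1+2.0168) = 0.669. Then P(¬H|E) = 1 − 0.669 = 0.331.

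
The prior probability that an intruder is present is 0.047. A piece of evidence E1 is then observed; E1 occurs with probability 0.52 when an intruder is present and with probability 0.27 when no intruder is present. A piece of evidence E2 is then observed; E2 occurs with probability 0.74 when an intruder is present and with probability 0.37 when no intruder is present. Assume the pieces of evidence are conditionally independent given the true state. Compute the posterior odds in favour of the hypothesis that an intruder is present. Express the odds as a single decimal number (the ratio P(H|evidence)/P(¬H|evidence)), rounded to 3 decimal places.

Posterior odds ≈ 0.190

Prior odds = 0.047/(1−0.047) = 0.049318.
Likelihood ratio for E1 = 0.52/0.27 = 1.9259.
Likelihood ratio for E2 = 0.74/0.37 = 2.0000.
Posterior odds = prior odds × LR₁ × LR₂ = 0.18997.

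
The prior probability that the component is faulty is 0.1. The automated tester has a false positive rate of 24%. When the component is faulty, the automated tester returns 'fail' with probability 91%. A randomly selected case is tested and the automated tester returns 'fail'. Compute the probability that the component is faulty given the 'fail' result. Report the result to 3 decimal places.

Let H be the event that the component is faulty. P(H) = 0.1, so P(¬H) = 0.9. With E the 'fail' result, P(E|H) = 0.91 and P(E|¬H) = 0.24.
P(E) = 0.91·0.1 + 0.24·0.9 = 0.091000 + 0.21600 = 0.30700.
By Bayes' theorem, P(H|E) = 0.091000 / 0.30700 = 0.296.

P(H | E) ≈ 0.296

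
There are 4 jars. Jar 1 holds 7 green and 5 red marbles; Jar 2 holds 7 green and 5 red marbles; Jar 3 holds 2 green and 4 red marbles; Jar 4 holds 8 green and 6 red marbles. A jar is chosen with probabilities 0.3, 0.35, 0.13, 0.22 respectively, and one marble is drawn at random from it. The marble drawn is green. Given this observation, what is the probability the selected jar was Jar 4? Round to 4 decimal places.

Tabulate prior·likelihood by source: [1] prior 0.3, lik 0.5833, product 0.1750; [2] prior 0.35, lik 0.5833, product 0.2042; [3] prior 0.13, lik 0.3333, product 0.04333; [4] prior 0.22, lik 0.5714, product 0.1257.
Normalizing constant = 0.54821; the posterior for Jar 4 is its product over the sum, 0.1257/0.54821 = 0.2293.

Posterior probability ≈ 0.2293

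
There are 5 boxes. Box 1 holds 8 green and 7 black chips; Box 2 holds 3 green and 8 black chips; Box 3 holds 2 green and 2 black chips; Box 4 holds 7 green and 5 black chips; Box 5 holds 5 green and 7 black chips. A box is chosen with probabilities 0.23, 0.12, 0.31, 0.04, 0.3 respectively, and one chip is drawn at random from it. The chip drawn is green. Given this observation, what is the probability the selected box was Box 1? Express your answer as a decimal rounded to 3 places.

Posterior probability ≈ 0.267

Tabulate prior·likelihood by source: [1] prior 0.23, lik 0.5333, product 0.1227; [2] prior 0.12, lik 0.2727, product 0.03273; [3] prior 0.31, lik 0.5, product 0.1550; [4] prior 0.04, lik 0.5833, product 0.02333; [5] prior 0.3, lik 0.4167, product 0.1250.
Normalizing constant = 0.45873; the posterior for Box 1 is its product over the sum, 0.1227/0.45873 = 0.267.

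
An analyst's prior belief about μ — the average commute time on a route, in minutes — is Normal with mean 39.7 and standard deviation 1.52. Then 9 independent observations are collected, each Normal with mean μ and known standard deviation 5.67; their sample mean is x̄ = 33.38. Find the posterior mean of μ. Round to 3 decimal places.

Posterior mean ≈ 37.218

Prior precision 1/τ₀² = 1/1.52² = 0.432825; data precision n/σ² = 9/5.67² = 0.279947.
Posterior precision = 0.432825 + 0.279947 = 0.712773.
Posterior mean = (0.432825·39.7 + 0.279947·33.38) / 0.712773 = 37.218.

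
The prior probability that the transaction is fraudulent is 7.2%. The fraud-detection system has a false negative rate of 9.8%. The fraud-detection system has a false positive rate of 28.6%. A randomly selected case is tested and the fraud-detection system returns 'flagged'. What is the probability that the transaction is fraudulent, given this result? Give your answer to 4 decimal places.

Write H for 'the transaction is fraudulent'. Prior odds H:¬H = 0.072/0.928 = 0.077586. For the 'flagged' outcome, the likelihood ratio is 0.902/0.286 = 3.1538.
Posterior odds = 0.077586 × 3.1538 = 0.24469, so P(H|E) = 0.24469/(1+0.24469) = 0.1966.

P(H | E) ≈ 0.1966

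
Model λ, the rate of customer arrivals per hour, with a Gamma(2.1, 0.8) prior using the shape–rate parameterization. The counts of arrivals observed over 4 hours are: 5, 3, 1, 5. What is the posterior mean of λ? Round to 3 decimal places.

Posterior mean ≈ 3.354

The Poisson likelihood adds the total count to the shape and the number of exposure periods to the rate. Here ∑xᵢ = 14 and n = 4, so shape 2.1→16.1 and rate 0.8→4.8.
Posterior mean = shape/rate = 16.1/4.8 = 3.354.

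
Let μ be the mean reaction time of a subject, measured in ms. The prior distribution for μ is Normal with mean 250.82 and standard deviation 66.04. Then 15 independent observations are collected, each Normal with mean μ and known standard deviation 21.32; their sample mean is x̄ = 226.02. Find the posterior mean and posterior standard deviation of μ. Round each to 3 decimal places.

Posterior mean ≈ 226.191; posterior SD ≈ 5.486

With known σ, the Normal prior is conjugate. Weight on the data is w = (n/σ²)/(n/σ² + 1/τ₀²) = 0.0330002/(0.0330002+0.00022929) = 0.99310.
Posterior mean = w·x̄ + (1−w)·μ₀ = 0.99310·226.02 + 0.0069002·250.82 = 226.191. Posterior variance = 1/(0.0330002+0.00022929) = 30.0937, so SD = 5.486.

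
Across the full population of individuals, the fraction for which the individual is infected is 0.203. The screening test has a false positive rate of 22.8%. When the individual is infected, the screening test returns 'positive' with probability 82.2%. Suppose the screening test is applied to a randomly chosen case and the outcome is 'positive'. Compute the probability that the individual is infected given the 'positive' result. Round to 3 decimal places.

Write H for 'the individual is infected'. Prior odds H:¬H = 0.203/0.797 = 0.25471. For the 'positive' outcome, the likelihood ratio is 0.822/0.228 = 3.6053.
Posterior odds = 0.25471 × 3.6053 = 0.91828, so P(H|E) = 0.91828/(1+0.91828) = 0.479.

P(H | E) ≈ 0.479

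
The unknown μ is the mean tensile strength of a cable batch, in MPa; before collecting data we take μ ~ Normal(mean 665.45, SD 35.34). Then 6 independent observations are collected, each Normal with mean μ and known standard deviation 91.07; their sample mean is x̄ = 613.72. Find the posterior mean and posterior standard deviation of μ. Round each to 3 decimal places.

Prior precision 1/τ₀² = 1/35.34² = 0.00080069; data precision n/σ² = 6/91.07² = 0.00072344.
Posterior precision = 0.00080069 + 0.00072344 = 0.00152413, giving posterior SD = 1/√0.00152413 = 25.615.
Posterior mean = (0.00080069·665.45 + 0.00072344·613.72) / 0.00152413 = 640.896.

Posterior mean ≈ 640.896; posterior SD ≈ 25.615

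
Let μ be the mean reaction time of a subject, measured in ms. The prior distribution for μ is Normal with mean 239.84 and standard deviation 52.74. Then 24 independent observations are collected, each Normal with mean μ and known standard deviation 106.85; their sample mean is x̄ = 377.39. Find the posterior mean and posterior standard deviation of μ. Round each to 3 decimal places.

Posterior mean ≈ 357.301; posterior SD ≈ 20.155

With known σ, the Normal prior is conjugate. Weight on the data is w = (n/σ²)/(n/σ² + 1/τ₀²) = 0.00210214/(0.00210214+0.00035952) = 0.85395.
Posterior mean = w·x̄ + (1−w)·μ₀ = 0.85395·377.39 + 0.14605·239.84 = 357.301. Posterior variance = 1/(0.00210214+0.00035952) = 406.230, so SD = 20.155.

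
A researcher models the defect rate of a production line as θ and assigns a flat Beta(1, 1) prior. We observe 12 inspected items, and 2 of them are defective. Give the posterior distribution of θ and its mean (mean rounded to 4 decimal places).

The binomial likelihood is conjugate to the Beta prior: with 2 successes and 10 failures, the posterior is Beta(1+2, 1+10) = Beta(3, 11).
E[θ | data] = 3/(3+11) = 0.2143.

Posterior: Beta(3, 11); mean ≈ 0.2143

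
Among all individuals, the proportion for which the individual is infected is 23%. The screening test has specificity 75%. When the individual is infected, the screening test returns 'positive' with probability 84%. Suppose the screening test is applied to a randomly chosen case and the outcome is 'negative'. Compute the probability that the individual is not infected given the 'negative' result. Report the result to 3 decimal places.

Write H for 'the individual is infected'. Prior odds H:¬H = 0.23/0.77 = 0.29870. For the 'negative' outcome, the likelihood ratio is 0.16/0.75 = 0.21333.
Posterior odds = 0.29870 × 0.21333 = 0.063723, so P(H|E) = 0.063723/(1+0.063723) = 0.060. Then P(¬H|E) = 1 − 0.060 = 0.940.

P(¬H | E) ≈ 0.940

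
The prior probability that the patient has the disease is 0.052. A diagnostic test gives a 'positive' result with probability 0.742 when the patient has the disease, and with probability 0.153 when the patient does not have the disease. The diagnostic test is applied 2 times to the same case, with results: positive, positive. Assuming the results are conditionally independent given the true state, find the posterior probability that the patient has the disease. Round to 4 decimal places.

With H the event that the patient has the disease, the joint likelihood of the observed sequence is P(data|H) = 0.742·0.742 = 0.55056 and P(data|¬H) = 0.153·0.153 = 0.023409.
Bayes: P(H|data) = 0.052·0.55056 / (0.052·0.55056 + 0.948·0.023409) = 0.028629/0.050821 = 0.5633.

Posterior P(H) ≈ 0.5633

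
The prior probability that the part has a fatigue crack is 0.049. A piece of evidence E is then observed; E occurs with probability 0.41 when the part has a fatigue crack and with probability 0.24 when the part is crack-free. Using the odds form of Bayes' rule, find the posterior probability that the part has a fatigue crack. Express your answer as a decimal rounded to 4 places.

Posterior probability ≈ 0.0809

Prior odds = 0.049/(1−0.049) = 0.051525.
Likelihood ratio for E = 0.41/0.24 = 1.7083.
Posterior odds = prior odds × LR = 0.088021.
Posterior probability = odds/(1+odds) = 0.088021/1.0880 = 0.0809.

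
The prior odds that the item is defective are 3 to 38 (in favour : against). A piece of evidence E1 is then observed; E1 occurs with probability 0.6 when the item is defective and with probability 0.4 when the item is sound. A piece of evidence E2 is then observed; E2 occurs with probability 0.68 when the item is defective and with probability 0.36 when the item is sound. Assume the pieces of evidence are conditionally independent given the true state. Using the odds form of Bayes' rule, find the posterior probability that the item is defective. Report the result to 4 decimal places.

Prior odds = 3/38 = 0.078947. In log-odds, ln(0.078947) = -2.5390.
Add log likelihood ratios: ln(1.5000) + ln(1.8889) = 1.0415.
Posterior log-odds = -1.4975, so posterior odds = exp(-1.4975) = 0.22368. Converting, P(H|E) = 0.22368/1.2237 = 0.1828.

Posterior probability ≈ 0.1828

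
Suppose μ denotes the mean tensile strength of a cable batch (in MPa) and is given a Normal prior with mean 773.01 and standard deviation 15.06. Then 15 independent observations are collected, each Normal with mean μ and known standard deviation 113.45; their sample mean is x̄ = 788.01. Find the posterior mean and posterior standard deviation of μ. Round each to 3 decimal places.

Posterior mean ≈ 776.146; posterior SD ≈ 13.394

Prior precision 1/τ₀² = 1/15.06² = 0.00440910; data precision n/σ² = 15/113.45² = 0.00116542.
Posterior precision = 0.00440910 + 0.00116542 = 0.00557452, giving posterior SD = 1/√0.00557452 = 13.394.
Posterior mean = (0.00440910·773.01 + 0.00116542·788.01) / 0.00557452 = 776.146.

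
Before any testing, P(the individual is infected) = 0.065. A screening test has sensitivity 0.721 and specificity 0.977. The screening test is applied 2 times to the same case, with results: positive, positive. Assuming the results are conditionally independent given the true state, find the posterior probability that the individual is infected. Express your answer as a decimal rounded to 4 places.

With H the event that the individual is infected, the joint likelihood of the observed sequence is P(data|H) = 0.721·0.721 = 0.51984 and P(data|¬H) = 0.023·0.023 = 0.00052900.
Bayes: P(H|data) = 0.065·0.51984 / (0.065·0.51984 + 0.935·0.00052900) = 0.033790/0.034284 = 0.9856.

Posterior P(H) ≈ 0.9856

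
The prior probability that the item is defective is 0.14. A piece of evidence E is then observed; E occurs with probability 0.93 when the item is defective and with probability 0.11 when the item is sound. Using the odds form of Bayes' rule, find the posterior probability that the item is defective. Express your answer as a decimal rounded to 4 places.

Prior odds = 0.14/(1−0.14) = 0.16279. In log-odds, ln(0.16279) = -1.8153.
Add log likelihood ratio: ln(8.4545) = 2.1347.
Posterior log-odds = 0.31941, so posterior odds = exp(0.31941) = 1.3763. Converting, P(H|E) = 1.3763/2.3763 = 0.5792.

Posterior probability ≈ 0.5792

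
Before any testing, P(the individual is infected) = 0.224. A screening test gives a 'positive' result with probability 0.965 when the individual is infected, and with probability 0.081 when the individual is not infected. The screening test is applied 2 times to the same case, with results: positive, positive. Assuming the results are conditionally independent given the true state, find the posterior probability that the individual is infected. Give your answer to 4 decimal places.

Posterior P(H) ≈ 0.9762

With H the event that the individual is infected, the joint likelihood of the observed sequence is P(data|H) = 0.965·0.965 = 0.93122 and P(data|¬H) = 0.081·0.081 = 0.0065610.
Bayes: P(H|data) = 0.224·0.93122 / (0.224·0.93122 + 0.776·0.0065610) = 0.20859/0.21369 = 0.9762.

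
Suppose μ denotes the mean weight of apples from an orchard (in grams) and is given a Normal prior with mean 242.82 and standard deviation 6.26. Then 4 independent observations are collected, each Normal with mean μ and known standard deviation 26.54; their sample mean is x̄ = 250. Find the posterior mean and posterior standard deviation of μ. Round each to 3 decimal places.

Posterior mean ≈ 244.127; posterior SD ≈ 5.662

Prior precision 1/τ₀² = 1/6.26² = 0.0255183; data precision n/σ² = 4/26.54² = 0.00567882.
Posterior precision = 0.0255183 + 0.00567882 = 0.0311971, giving posterior SD = 1/√0.0311971 = 5.662.
Posterior mean = (0.0255183·242.82 + 0.00567882·250) / 0.0311971 = 244.127.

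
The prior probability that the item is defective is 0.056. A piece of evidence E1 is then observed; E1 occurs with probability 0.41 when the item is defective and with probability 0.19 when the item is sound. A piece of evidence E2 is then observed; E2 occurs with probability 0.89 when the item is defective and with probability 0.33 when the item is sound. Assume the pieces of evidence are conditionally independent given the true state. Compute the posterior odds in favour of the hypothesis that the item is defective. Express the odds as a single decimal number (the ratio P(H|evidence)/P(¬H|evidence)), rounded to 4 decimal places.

Prior odds = 0.056/(1−0.056) = 0.059322.
Likelihood ratio for E1 = 0.41/0.19 = 2.1579.
Likelihood ratio for E2 = 0.89/0.33 = 2.6970.
Posterior odds = prior odds × LR₁ × LR₂ = 0.34524.

Posterior odds ≈ 0.3452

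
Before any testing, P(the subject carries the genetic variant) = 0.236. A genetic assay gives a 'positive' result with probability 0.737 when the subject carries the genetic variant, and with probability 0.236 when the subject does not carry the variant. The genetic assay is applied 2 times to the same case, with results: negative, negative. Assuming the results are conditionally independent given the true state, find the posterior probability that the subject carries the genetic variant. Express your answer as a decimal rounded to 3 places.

Posterior P(H) ≈ 0.035

With H the event that the subject carries the genetic variant, the joint likelihood of the observed sequence is P(data|H) = 0.263·0.263 = 0.069169 and P(data|¬H) = 0.764·0.764 = 0.58370.
Bayes: P(H|data) = 0.236·0.069169 / (0.236·0.069169 + 0.764·0.58370) = 0.016324/0.46227 = 0.0353.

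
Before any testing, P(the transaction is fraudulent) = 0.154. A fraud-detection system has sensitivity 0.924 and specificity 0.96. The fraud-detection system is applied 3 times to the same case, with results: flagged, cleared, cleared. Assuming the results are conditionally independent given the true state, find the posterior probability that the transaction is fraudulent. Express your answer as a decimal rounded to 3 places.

With H the event that the transaction is fraudulent, the joint likelihood of the observed sequence is P(data|H) = 0.924·0.076·0.076 = 0.0053370 and P(data|¬H) = 0.04·0.96·0.96 = 0.036864.
Bayes: P(H|data) = 0.154·0.0053370 / (0.154·0.0053370 + 0.846·0.036864) = 0.00082190/0.032009 = 0.0257.

Posterior P(H) ≈ 0.026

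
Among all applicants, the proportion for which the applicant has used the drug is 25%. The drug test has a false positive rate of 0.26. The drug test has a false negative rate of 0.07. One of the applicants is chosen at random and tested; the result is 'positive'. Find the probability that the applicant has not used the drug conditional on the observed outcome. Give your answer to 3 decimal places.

P(¬H | E) ≈ 0.456

Let H be the event that the applicant has used the drug. P(H) = 0.25, so P(¬H) = 0.75. With E the 'positive' result, P(E|H) = 0.93 and P(E|¬H) = 0.26.
P(E) = 0.93·0.25 + 0.26·0.75 = 0.23250 + 0.19500 = 0.42750.
By Bayes' theorem, P(H|E) = 0.23250 / 0.42750 = 0.544. Hence P(¬H|E) = 1 − 0.544 = 0.456.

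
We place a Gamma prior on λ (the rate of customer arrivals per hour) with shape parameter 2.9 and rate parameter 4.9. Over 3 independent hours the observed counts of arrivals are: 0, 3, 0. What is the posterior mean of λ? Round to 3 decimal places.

Total count ∑xᵢ = 3 over n = 3 hours.
Gamma is conjugate to the Poisson likelihood: posterior is Gamma(shape = 2.9+3 = 5.9, rate = 4.9+3 = 7.9).
E[λ | data] = 5.9/7.9 = 0.747.

Posterior mean ≈ 0.747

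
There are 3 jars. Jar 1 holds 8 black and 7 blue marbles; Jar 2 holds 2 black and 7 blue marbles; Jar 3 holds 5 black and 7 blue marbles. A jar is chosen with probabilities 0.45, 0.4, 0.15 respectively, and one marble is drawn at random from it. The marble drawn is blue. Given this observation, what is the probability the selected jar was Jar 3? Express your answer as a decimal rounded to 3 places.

Posterior probability ≈ 0.144

Tabulate prior·likelihood by source: [1] prior 0.45, lik 0.4667, product 0.2100; [2] prior 0.4, lik 0.7778, product 0.3111; [3] prior 0.15, lik 0.5833, product 0.08750.
Normalizing constant = 0.60861; the posterior for Jar 3 is its product over the sum, 0.08750/0.60861 = 0.144.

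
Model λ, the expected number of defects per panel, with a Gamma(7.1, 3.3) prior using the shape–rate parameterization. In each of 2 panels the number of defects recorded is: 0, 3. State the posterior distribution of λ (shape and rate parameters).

Posterior: Gamma(shape=10.1, rate=5.3)

The Poisson likelihood adds the total count to the shape and the number of exposure periods to the rate. Here ∑xᵢ = 3 and n = 2, so shape 7.1→10.1 and rate 3.3→5.3.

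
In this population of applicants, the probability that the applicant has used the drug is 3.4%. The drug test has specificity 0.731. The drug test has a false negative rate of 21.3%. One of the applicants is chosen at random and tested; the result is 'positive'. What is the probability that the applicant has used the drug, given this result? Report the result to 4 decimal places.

P(H | E) ≈ 0.0934

Let H be the event that the applicant has used the drug. P(H) = 0.034, so P(¬H) = 0.966. With E the 'positive' result, P(E|H) = 0.787 and P(E|¬H) = 0.269.
P(E) = 0.787·0.034 + 0.269·0.966 = 0.026758 + 0.25985 = 0.28661.
By Bayes' theorem, P(H|E) = 0.026758 / 0.28661 = 0.0934.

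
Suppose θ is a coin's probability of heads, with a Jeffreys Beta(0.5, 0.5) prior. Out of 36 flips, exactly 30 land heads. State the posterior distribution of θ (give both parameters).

Observing 30 successes and 6 failures updates Beta(0.5, 0.5) by adding the success and failure counts to the two shape parameters: α = 0.5+30 = 30.5, β = 0.5+6 = 6.5.

Posterior: Beta(30.5, 6.5)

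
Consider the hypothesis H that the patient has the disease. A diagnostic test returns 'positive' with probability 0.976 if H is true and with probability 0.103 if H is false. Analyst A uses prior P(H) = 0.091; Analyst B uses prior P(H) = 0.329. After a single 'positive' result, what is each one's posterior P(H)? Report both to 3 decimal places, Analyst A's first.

The likelihood ratio for a 'positive' result is 0.976/0.103 = 9.4757.
Analyst A: prior odds 0.091/0.909 = 0.10011; posterior odds 0.94862; posterior probability 0.487.
Analyst B: prior odds 0.329/0.671 = 0.49031; posterior odds 4.6461; posterior probability 0.823.

Analyst A: 0.487; Analyst B: 0.823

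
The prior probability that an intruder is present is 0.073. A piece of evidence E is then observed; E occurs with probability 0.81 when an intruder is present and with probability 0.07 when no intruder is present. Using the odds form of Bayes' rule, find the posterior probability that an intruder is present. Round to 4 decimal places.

Posterior probability ≈ 0.4768

Prior odds = 0.073/(1−0.073) = 0.078749.
Likelihood ratio for E = 0.81/0.07 = 11.571.
Posterior odds = prior odds × LR = 0.91123.
Posterior probability = odds/(1+odds) = 0.91123/1.9112 = 0.4768.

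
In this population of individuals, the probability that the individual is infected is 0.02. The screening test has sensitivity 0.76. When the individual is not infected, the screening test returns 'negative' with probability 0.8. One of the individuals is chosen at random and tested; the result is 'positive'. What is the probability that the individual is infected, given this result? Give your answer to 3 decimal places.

Write H for 'the individual is infected'. Prior odds H:¬H = 0.02/0.98 = 0.020408. For the 'positive' outcome, the likelihood ratio is 0.76/0.2 = 3.8000.
Posterior odds = 0.020408 × 3.8000 = 0.077551, so P(H|E) = 0.077551/(1+0.077551) = 0.072.

P(H | E) ≈ 0.072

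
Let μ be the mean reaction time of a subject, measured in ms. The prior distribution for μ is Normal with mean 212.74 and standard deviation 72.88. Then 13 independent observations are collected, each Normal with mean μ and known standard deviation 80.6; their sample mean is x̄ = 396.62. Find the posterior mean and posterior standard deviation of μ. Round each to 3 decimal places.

Posterior mean ≈ 380.808; posterior SD ≈ 21.372

Prior precision 1/τ₀² = 1/72.88² = 0.00018827; data precision n/σ² = 13/80.6² = 0.00200112.
Posterior precision = 0.00018827 + 0.00200112 = 0.00218939, giving posterior SD = 1/√0.00218939 = 21.372.
Posterior mean = (0.00018827·212.74 + 0.00200112·396.62) / 0.00218939 = 380.808.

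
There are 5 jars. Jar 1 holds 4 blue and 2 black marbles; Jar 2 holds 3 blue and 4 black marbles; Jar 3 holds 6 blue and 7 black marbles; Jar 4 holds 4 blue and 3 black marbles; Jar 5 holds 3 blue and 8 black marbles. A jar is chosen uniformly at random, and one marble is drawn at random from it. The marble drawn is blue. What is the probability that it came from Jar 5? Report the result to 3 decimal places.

Posterior probability ≈ 0.114

P(blue|Jar 1) = 0.6667; P(blue|Jar 2) = 0.4286; P(blue|Jar 3) = 0.4615; P(blue|Jar 4) = 0.5714; P(blue|Jar 5) = 0.2727.
Prior × likelihood for each source: 0.2·0.6667=0.1333, 0.2·0.4286=0.08571, 0.2·0.4615=0.09231, 0.2·0.5714=0.1143, 0.2·0.2727=0.05455. Summing gives P(blue) = 0.48019.
P(Jar 5 | blue) = 0.05455 / 0.48019 = 0.114.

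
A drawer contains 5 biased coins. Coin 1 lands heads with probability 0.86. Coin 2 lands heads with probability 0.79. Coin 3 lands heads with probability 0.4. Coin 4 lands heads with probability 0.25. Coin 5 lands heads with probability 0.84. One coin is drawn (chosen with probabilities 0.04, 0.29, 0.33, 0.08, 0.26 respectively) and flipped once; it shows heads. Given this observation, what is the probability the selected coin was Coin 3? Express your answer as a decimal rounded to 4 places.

Tabulate prior·likelihood by source: [1] prior 0.04, lik 0.86, product 0.03440; [2] prior 0.29, lik 0.79, product 0.2291; [3] prior 0.33, lik 0.4, product 0.1320; [4] prior 0.08, lik 0.25, product 0.02000; [5] prior 0.26, lik 0.84, product 0.2184.
Normalizing constant = 0.63390; the posterior for Coin 3 is its product over the sum, 0.1320/0.63390 = 0.2082.

Posterior probability ≈ 0.2082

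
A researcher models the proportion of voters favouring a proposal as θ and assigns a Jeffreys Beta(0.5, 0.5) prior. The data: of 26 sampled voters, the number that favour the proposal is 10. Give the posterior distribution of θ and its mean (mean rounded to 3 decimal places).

The binomial likelihood is conjugate to the Beta prior: with 10 successes and 16 failures, the posterior is Beta(0.5+10, 0.5+16) = Beta(10.5, 16.5).
E[θ | data] = 10.5/(10.5+16.5) = 0.389.

Posterior: Beta(10.5, 16.5); mean ≈ 0.389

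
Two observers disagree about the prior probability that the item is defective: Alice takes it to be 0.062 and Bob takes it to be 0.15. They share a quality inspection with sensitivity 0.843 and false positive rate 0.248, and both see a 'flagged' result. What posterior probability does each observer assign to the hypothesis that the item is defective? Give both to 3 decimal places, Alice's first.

The likelihood ratio for a 'flagged' result is 0.843/0.248 = 3.3992.
Alice: prior odds 0.062/0.938 = 0.066098; posterior odds 0.22468; posterior probability 0.183.
Bob: prior odds 0.15/0.85 = 0.17647; posterior odds 0.59986; posterior probability 0.375.

Alice: 0.183; Bob: 0.375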